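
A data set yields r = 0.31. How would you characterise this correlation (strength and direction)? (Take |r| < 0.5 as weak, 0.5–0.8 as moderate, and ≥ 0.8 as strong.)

weak positive

r = 0.31 > 0 so the relationship is positive.
|r| = 0.31, which falls in the weak range.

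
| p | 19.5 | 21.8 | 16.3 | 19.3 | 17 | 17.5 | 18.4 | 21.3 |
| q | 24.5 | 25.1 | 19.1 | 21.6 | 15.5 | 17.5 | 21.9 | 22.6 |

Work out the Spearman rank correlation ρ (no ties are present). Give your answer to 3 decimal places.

0.881

Rank p: 6, 8, 1, 5, 2, 3, 4, 7
Rank q: 7, 8, 3, 4, 1, 2, 5, 6
d = rank(p) − rank(q): -1, 0, -2, 1, 1, 1, -1, 1; Σd² = 10
ρ = 1 − 6Σd² / [n(n²−1)] = 1 − 6×10 / (8×63) = 1 − 60/504 ≈ 0.881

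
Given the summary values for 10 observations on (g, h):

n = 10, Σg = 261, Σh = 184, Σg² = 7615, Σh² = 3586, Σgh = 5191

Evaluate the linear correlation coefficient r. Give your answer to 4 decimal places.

0.9688

r = (nΣgh − ΣgΣh) / √[(nΣg² − (Σg)²)(nΣh² − (Σh)²)]
Numerator: 10×5191 − 261×184 = 3886
Denominator: √[(76150 − 68121)(35860 − 33856)] = √[8029 × 2004] = 4011.2487
r = 3886 / 4011.2487 ≈ 0.9688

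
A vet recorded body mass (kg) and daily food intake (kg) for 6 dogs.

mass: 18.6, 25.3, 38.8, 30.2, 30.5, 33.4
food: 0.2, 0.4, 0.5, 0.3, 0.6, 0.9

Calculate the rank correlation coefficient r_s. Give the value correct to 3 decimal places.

0.771

Rank mass: 1, 2, 6, 3, 4, 5
Rank food: 1, 3, 4, 2, 5, 6
d = rank(mass) − rank(food): 0, -1, 2, 1, -1, -1; Σd² = 8
ρ = 1 − 6Σd² / [n(n²−1)] = 1 − 6×8 / (6×35) = 1 − 48/210 ≈ 0.771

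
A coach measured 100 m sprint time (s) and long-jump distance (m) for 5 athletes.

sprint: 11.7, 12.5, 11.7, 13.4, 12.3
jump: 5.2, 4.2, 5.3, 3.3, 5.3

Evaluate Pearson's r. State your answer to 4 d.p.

-0.9190

n = 5, Σx = 61.6, Σy = 23.3, Σx² = 760.88, Σy² = 111.75, Σxy = 284.76
nΣxy − ΣxΣy = 1423.8 − 1435.28 = -11.48
nΣx² − (Σx)² = 3804.4 − 3794.56 = 9.84; nΣy² − (Σy)² = 558.75 − 542.89 = 15.86
r = -11.48 / √(9.84 × 15.86) = -11.48 / 12.4925 ≈ -0.9190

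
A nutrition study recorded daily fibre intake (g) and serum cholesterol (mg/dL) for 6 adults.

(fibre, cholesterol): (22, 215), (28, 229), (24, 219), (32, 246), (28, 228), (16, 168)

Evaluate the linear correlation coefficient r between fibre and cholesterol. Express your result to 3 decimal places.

n = 6, Σx = 150, Σy = 1305, Σx² = 3908, Σy² = 287351, Σxy = 33342
nΣxy − ΣxΣy = 200052 − 195750 = 4302
nΣx² − (Σx)² = 23448 − 22500 = 948; nΣy² − (Σy)² = 1724106 − 1703025 = 21081
r = 4302 / √(948 × 21081) = 4302 / 4470.4349 ≈ 0.962

0.962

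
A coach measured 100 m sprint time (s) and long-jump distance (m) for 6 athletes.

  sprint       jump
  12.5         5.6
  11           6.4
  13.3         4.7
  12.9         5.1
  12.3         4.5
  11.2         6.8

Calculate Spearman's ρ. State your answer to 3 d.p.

Rank sprint: 4, 1, 6, 5, 3, 2
Rank jump: 4, 5, 2, 3, 1, 6
d = rank(sprint) − rank(jump): 0, -4, 4, 2, 2, -4; Σd² = 56
ρ = 1 − 6Σd² / [n(n²−1)] = 1 − 6×56 / (6×35) = 1 − 336/210 ≈ -0.600

-0.600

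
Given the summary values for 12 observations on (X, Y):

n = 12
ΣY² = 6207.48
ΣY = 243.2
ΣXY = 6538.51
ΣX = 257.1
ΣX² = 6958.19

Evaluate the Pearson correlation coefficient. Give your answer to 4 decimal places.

0.9753

r = (nΣXY − ΣXΣY) / √[(nΣX² − (ΣX)²)(nΣY² − (ΣY)²)]
Numerator: 12×6538.51 − 257.1×243.2 = 15935.4
Denominator: √[(83498.28 − 66100.41)(74489.76 − 59146.24)] = √[17397.87 × 15343.52] = 16338.4383
r = 15935.4 / 16338.4383 ≈ 0.9753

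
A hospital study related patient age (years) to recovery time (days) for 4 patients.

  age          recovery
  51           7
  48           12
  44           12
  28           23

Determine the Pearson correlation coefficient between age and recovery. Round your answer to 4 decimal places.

-0.9800

n = 4, Σx = 171, Σy = 54, Σx² = 7625, Σy² = 866, Σxy = 2105
nΣxy − ΣxΣy = 8420 − 9234 = -814
nΣx² − (Σx)² = 30500 − 29241 = 1259; nΣy² − (Σy)² = 3464 − 2916 = 548
r = -814 / √(1259 × 548) = -814 / 830.6215 ≈ -0.9800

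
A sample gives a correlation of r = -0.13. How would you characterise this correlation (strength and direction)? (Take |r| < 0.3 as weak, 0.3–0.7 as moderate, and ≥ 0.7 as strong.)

r = -0.13 < 0 so the relationship is negative.
|r| = 0.13, which falls in the weak range.

weak negative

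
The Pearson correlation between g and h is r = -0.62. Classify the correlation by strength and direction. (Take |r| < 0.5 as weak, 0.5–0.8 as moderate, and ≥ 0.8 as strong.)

r = -0.62 < 0 so the relationship is negative.
|r| = 0.62, which falls in the moderate range.

moderate negative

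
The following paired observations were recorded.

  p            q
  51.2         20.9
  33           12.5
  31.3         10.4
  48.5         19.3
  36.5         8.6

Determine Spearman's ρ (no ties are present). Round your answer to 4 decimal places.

0.7000

Rank p: 5, 2, 1, 4, 3
Rank q: 5, 3, 2, 4, 1
d = rank(p) − rank(q): 0, -1, -1, 0, 2; Σd² = 6
ρ = 1 − 6Σd² / [n(n²−1)] = 1 − 6×6 / (5×24) = 1 − 36/120 ≈ 0.7000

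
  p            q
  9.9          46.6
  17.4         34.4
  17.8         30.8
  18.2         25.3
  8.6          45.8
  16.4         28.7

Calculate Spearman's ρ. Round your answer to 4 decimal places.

Rank p: 2, 4, 5, 6, 1, 3
Rank q: 6, 4, 3, 1, 5, 2
d = rank(p) − rank(q): -4, 0, 2, 5, -4, 1; Σd² = 62
ρ = 1 − 6Σd² / [n(n²−1)] = 1 − 6×62 / (6×35) = 1 − 372/210 ≈ -0.7714

-0.7714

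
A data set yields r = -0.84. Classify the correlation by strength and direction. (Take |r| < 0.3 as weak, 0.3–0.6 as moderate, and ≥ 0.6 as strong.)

strong negative

r = -0.84 < 0 so the relationship is negative.
|r| = 0.84, which falls in the strong range.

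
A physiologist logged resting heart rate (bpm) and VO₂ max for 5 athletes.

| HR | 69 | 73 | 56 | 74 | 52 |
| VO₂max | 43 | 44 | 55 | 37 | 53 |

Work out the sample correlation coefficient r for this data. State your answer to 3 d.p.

n = 5, Σx = 324, Σy = 232, Σx² = 21406, Σy² = 10988, Σxy = 14753
nΣxy − ΣxΣy = 73765 − 75168 = -1403
nΣx² − (Σx)² = 107030 − 104976 = 2054; nΣy² − (Σy)² = 54940 − 53824 = 1116
r = -1403 / √(2054 × 1116) = -1403 / 1514.0225 ≈ -0.927

-0.927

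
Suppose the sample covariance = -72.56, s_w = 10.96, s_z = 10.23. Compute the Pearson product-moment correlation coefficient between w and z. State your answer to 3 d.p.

-0.647

r = Cov(w,z) / (s_w · s_z) = -72.56 / (10.96 × 10.23)
  = -72.56 / 112.1208 ≈ -0.647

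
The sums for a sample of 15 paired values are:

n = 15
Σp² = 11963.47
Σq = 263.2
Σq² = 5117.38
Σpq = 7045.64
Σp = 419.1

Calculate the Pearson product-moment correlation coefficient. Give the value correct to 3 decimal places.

-0.866

r = (nΣpq − ΣpΣq) / √[(nΣp² − (Σp)²)(nΣq² − (Σq)²)]
Numerator: 15×7045.64 − 419.1×263.2 = -4622.52
Denominator: √[(179452.05 − 175644.81)(76760.7 − 69274.24)] = √[3807.24 × 7486.46] = 5338.7967
r = -4622.52 / 5338.7967 ≈ -0.866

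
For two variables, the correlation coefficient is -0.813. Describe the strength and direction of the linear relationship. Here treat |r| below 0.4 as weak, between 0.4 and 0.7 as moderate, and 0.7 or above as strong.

strong negative

r = -0.813 < 0 so the relationship is negative.
|r| = 0.813, which falls in the strong range.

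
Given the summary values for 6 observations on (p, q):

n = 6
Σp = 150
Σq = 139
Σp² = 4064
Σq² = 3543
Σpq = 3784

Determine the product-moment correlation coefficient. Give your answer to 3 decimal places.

r = (nΣpq − ΣpΣq) / √[(nΣp² − (Σp)²)(nΣq² − (Σq)²)]
Numerator: 6×3784 − 150×139 = 1854
Denominator: √[(24384 − 22500)(21258 − 19321)] = √[1884 × 1937] = 1910.3162
r = 1854 / 1910.3162 ≈ 0.971

0.971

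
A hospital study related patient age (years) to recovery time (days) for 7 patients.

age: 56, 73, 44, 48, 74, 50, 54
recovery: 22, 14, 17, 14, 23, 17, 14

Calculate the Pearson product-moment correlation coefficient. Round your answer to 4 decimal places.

n = 7, Σx = 399, Σy = 121, Σx² = 23597, Σy² = 2179, Σxy = 6982
nΣxy − ΣxΣy = 48874 − 48279 = 595
nΣx² − (Σx)² = 165179 − 159201 = 5978; nΣy² − (Σy)² = 15253 − 14641 = 612
r = 595 / √(5978 × 612) = 595 / 1912.7300 ≈ 0.3111

0.3111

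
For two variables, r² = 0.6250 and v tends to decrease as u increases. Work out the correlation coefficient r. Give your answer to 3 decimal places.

-0.791

|r| = √0.6250 = 0.791
The association is negative, so r = −0.791.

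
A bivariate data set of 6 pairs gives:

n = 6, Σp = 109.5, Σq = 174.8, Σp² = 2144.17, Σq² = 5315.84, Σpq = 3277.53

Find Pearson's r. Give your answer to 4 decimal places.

r = (nΣpq − ΣpΣq) / √[(nΣp² − (Σp)²)(nΣq² − (Σq)²)]
Numerator: 6×3277.53 − 109.5×174.8 = 524.58
Denominator: √[(12865.02 − 11990.25)(31895.04 − 30555.04)] = √[874.77 × 1340] = 1082.6781
r = 524.58 / 1082.6781 ≈ 0.4845

0.4845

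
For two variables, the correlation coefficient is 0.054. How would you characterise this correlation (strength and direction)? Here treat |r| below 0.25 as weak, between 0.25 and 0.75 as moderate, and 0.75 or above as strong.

weak positive

r = 0.054 > 0 so the relationship is positive.
|r| = 0.054, which falls in the weak range.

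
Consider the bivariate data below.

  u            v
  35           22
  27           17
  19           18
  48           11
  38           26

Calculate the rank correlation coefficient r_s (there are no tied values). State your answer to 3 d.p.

-0.100

Rank u: 3, 2, 1, 5, 4
Rank v: 4, 2, 3, 1, 5
d = rank(u) − rank(v): -1, 0, -2, 4, -1; Σd² = 22
ρ = 1 − 6Σd² / [n(n²−1)] = 1 − 6×22 / (5×24) = 1 − 132/120 ≈ -0.100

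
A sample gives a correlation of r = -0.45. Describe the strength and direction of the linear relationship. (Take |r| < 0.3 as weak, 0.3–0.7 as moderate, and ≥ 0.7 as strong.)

moderate negative

r = -0.45 < 0 so the relationship is negative.
|r| = 0.45, which falls in the moderate range.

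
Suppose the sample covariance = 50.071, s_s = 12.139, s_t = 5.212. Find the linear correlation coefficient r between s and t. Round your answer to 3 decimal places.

0.791

r = Cov(s,t) / (s_s · s_t) = 50.071 / (12.139 × 5.212)
  = 50.071 / 63.2685 ≈ 0.791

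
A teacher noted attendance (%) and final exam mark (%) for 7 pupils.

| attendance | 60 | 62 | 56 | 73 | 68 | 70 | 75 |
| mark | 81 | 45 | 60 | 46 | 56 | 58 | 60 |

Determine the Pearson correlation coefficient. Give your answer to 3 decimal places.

-0.347

n = 7, Σx = 464, Σy = 406, Σx² = 31058, Σy² = 24402, Σxy = 26736
nΣxy − ΣxΣy = 187152 − 188384 = -1232
nΣx² − (Σx)² = 217406 − 215296 = 2110; nΣy² − (Σy)² = 170814 − 164836 = 5978
r = -1232 / √(2110 × 5978) = -1232 / 3551.5602 ≈ -0.347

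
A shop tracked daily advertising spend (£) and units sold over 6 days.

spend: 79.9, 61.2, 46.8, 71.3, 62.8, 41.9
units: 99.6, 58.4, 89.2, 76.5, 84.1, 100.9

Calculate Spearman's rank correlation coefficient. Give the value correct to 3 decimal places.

Rank spend: 6, 3, 2, 5, 4, 1
Rank units: 5, 1, 4, 2, 3, 6
d = rank(spend) − rank(units): 1, 2, -2, 3, 1, -5; Σd² = 44
ρ = 1 − 6Σd² / [n(n²−1)] = 1 − 6×44 / (6×35) = 1 − 264/210 ≈ -0.257

-0.257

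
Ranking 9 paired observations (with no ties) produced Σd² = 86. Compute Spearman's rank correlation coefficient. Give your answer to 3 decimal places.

0.283

ρ = 1 − 6Σd² / [n(n²−1)] = 1 − 6×86 / (9×80)
  = 1 − 516/720 = 1 − 0.7167 ≈ 0.283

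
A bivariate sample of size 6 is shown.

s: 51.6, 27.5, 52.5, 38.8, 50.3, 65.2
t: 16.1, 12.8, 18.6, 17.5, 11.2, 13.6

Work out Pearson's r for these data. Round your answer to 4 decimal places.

0.0501

n = 6, Σs = 285.9, Σt = 89.8, Σs² = 14461.63, Σt² = 1385.66, Σst = 4288.34
nΣst − ΣsΣt = 25730.04 − 25673.82 = 56.22
nΣs² − (Σs)² = 86769.78 − 81738.81 = 5030.97; nΣt² − (Σt)² = 8313.96 − 8064.04 = 249.92
r = 56.22 / √(5030.97 × 249.92) = 56.22 / 1121.3117 ≈ 0.0501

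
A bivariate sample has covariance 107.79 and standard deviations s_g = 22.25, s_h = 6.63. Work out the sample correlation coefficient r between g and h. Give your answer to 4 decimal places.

0.7307

r = Cov(g,h) / (s_g · s_h) = 107.79 / (22.25 × 6.63)
  = 107.79 / 147.5175 ≈ 0.7307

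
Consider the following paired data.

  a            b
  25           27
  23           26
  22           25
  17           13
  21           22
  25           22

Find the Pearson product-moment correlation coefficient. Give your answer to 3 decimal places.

0.833

n = 6, Σa = 133, Σb = 135, Σa² = 2993, Σb² = 3167, Σab = 3056
nΣab − ΣaΣb = 18336 − 17955 = 381
nΣa² − (Σa)² = 17958 − 17689 = 269; nΣb² − (Σb)² = 19002 − 18225 = 777
r = 381 / √(269 × 777) = 381 / 457.1794 ≈ 0.833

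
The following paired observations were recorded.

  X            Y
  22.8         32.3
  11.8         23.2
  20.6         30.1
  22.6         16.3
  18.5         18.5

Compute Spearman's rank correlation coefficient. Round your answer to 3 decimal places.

0.300

Rank X: 5, 1, 3, 4, 2
Rank Y: 5, 3, 4, 1, 2
d = rank(X) − rank(Y): 0, -2, -1, 3, 0; Σd² = 14
ρ = 1 − 6Σd² / [n(n²−1)] = 1 − 6×14 / (5×24) = 1 − 84/120 ≈ 0.300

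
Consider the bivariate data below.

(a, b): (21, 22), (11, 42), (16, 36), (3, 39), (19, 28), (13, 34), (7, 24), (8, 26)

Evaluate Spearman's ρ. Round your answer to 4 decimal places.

Rank a: 8, 4, 6, 1, 7, 5, 2, 3
Rank b: 1, 8, 6, 7, 4, 5, 2, 3
d = rank(a) − rank(b): 7, -4, 0, -6, 3, 0, 0, 0; Σd² = 110
ρ = 1 − 6Σd² / [n(n²−1)] = 1 − 6×110 / (8×63) = 1 − 660/504 ≈ -0.3095

-0.3095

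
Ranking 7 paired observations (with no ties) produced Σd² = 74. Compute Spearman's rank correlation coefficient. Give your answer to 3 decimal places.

ρ = 1 − 6Σd² / [n(n²−1)] = 1 − 6×74 / (7×48)
  = 1 − 444/336 = 1 − 1.3214 ≈ -0.321

-0.321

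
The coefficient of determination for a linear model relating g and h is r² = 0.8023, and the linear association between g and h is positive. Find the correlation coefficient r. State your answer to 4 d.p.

0.8957

|r| = √0.8023 = 0.8957
The association is positive, so r = 0.8957.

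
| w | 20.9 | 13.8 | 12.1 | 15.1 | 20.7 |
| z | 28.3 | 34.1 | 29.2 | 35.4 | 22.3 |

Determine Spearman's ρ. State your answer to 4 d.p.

Rank w: 5, 2, 1, 3, 4
Rank z: 2, 4, 3, 5, 1
d = rank(w) − rank(z): 3, -2, -2, -2, 3; Σd² = 30
ρ = 1 − 6Σd² / [n(n²−1)] = 1 − 6×30 / (5×24) = 1 − 180/120 ≈ -0.5000

-0.5000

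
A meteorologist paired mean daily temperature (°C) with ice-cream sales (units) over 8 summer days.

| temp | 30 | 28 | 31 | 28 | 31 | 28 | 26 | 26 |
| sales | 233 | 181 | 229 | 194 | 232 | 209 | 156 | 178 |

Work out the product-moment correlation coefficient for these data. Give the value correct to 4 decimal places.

0.9278

n = 8, Σx = 228, Σy = 1612, Σx² = 6526, Σy² = 330652, Σxy = 46317
nΣxy − ΣxΣy = 370536 − 367536 = 3000
nΣx² − (Σx)² = 52208 − 51984 = 224; nΣy² − (Σy)² = 2645216 − 2598544 = 46672
r = 3000 / √(224 × 46672) = 3000 / 3233.3463 ≈ 0.9278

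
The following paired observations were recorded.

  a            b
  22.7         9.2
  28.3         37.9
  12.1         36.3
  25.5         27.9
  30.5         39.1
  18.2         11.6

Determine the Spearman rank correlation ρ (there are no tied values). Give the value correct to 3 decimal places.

0.600

Rank a: 3, 5, 1, 4, 6, 2
Rank b: 1, 5, 4, 3, 6, 2
d = rank(a) − rank(b): 2, 0, -3, 1, 0, 0; Σd² = 14
ρ = 1 − 6Σd² / [n(n²−1)] = 1 − 6×14 / (6×35) = 1 − 84/210 ≈ 0.600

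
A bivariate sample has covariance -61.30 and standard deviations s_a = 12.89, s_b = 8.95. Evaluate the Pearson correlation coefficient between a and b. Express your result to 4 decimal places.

r = Cov(a,b) / (s_a · s_b) = -61.30 / (12.89 × 8.95)
  = -61.30 / 115.3655 ≈ -0.5314

-0.5314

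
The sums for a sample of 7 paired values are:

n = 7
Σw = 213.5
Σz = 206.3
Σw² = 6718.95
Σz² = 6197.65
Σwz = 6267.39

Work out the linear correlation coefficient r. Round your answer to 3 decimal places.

-0.159

r = (nΣwz − ΣwΣz) / √[(nΣw² − (Σw)²)(nΣz² − (Σz)²)]
Numerator: 7×6267.39 − 213.5×206.3 = -173.32
Denominator: √[(47032.65 − 45582.25)(43383.55 − 42559.69)] = √[1450.4 × 823.86] = 1093.1270
r = -173.32 / 1093.1270 ≈ -0.159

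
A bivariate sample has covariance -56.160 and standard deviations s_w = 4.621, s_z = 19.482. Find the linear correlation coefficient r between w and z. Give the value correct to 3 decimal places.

r = Cov(w,z) / (s_w · s_z) = -56.160 / (4.621 × 19.482)
  = -56.160 / 90.0263 ≈ -0.624

-0.624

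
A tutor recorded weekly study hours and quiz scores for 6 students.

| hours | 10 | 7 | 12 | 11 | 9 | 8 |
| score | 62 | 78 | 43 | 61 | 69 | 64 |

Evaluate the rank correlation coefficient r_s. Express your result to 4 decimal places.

-0.9429

Rank hours: 4, 1, 6, 5, 3, 2
Rank score: 3, 6, 1, 2, 5, 4
d = rank(hours) − rank(score): 1, -5, 5, 3, -2, -2; Σd² = 68
ρ = 1 − 6Σd² / [n(n²−1)] = 1 − 6×68 / (6×35) = 1 − 408/210 ≈ -0.9429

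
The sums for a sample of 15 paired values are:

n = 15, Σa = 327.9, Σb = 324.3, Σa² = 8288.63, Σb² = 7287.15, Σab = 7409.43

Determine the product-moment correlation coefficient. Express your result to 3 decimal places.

r = (nΣab − ΣaΣb) / √[(nΣa² − (Σa)²)(nΣb² − (Σb)²)]
Numerator: 15×7409.43 − 327.9×324.3 = 4803.48
Denominator: √[(124329.45 − 107518.41)(109307.25 − 105170.49)] = √[16811.04 × 4136.76] = 8339.2588
r = 4803.48 / 8339.2588 ≈ 0.576

0.576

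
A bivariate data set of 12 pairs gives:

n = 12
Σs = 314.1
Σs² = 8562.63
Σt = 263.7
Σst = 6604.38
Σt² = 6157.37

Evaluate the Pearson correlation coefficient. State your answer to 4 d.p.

r = (nΣst − ΣsΣt) / √[(nΣs² − (Σs)²)(nΣt² − (Σt)²)]
Numerator: 12×6604.38 − 314.1×263.7 = -3575.61
Denominator: √[(102751.56 − 98658.81)(73888.44 − 69537.69)] = √[4092.75 × 4350.75] = 4219.7787
r = -3575.61 / 4219.7787 ≈ -0.8473

-0.8473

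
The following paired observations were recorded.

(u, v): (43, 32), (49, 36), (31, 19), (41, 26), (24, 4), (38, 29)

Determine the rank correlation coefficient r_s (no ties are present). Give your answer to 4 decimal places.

0.9429

Rank u: 5, 6, 2, 4, 1, 3
Rank v: 5, 6, 2, 3, 1, 4
d = rank(u) − rank(v): 0, 0, 0, 1, 0, -1; Σd² = 2
ρ = 1 − 6Σd² / [n(n²−1)] = 1 − 6×2 / (6×35) = 1 − 12/210 ≈ 0.9429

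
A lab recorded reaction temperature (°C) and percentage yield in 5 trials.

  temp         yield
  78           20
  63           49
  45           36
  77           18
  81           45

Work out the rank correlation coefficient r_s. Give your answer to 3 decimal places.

Rank temp: 4, 2, 1, 3, 5
Rank yield: 2, 5, 3, 1, 4
d = rank(temp) − rank(yield): 2, -3, -2, 2, 1; Σd² = 22
ρ = 1 − 6Σd² / [n(n²−1)] = 1 − 6×22 / (5×24) = 1 − 132/120 ≈ -0.100

-0.100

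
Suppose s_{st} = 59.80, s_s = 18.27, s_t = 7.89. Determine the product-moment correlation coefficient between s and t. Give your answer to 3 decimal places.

r = Cov(s,t) / (s_s · s_t) = 59.80 / (18.27 × 7.89)
  = 59.80 / 144.1503 ≈ 0.415

0.415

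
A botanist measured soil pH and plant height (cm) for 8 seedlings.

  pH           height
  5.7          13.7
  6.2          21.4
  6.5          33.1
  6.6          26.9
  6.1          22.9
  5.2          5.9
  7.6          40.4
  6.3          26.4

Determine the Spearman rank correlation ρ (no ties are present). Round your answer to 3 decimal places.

0.952

Rank pH: 2, 4, 6, 7, 3, 1, 8, 5
Rank height: 2, 3, 7, 6, 4, 1, 8, 5
d = rank(pH) − rank(height): 0, 1, -1, 1, -1, 0, 0, 0; Σd² = 4
ρ = 1 − 6Σd² / [n(n²−1)] = 1 − 6×4 / (8×63) = 1 − 24/504 ≈ 0.952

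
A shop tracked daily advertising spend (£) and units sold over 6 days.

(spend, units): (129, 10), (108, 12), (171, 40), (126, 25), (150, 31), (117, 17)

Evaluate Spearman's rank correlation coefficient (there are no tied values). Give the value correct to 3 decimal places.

Rank spend: 4, 1, 6, 3, 5, 2
Rank units: 1, 2, 6, 4, 5, 3
d = rank(spend) − rank(units): 3, -1, 0, -1, 0, -1; Σd² = 12
ρ = 1 − 6Σd² / [n(n²−1)] = 1 − 6×12 / (6×35) = 1 − 72/210 ≈ 0.657

0.657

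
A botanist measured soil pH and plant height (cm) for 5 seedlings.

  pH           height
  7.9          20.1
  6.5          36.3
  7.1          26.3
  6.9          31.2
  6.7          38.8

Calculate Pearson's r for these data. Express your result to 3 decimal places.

-0.932

n = 5, Σx = 35.1, Σy = 152.7, Σx² = 247.57, Σy² = 4892.27, Σxy = 1056.71
nΣxy − ΣxΣy = 5283.55 − 5359.77 = -76.22
nΣx² − (Σx)² = 1237.85 − 1232.01 = 5.84; nΣy² − (Σy)² = 24461.35 − 23317.29 = 1144.06
r = -76.22 / √(5.84 × 1144.06) = -76.22 / 81.7393 ≈ -0.932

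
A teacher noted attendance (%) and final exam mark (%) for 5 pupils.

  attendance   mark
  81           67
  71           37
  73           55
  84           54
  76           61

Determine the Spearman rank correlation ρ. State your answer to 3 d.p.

Rank attendance: 4, 1, 2, 5, 3
Rank mark: 5, 1, 3, 2, 4
d = rank(attendance) − rank(mark): -1, 0, -1, 3, -1; Σd² = 12
ρ = 1 − 6Σd² / [n(n²−1)] = 1 − 6×12 / (5×24) = 1 − 72/120 ≈ 0.400

0.400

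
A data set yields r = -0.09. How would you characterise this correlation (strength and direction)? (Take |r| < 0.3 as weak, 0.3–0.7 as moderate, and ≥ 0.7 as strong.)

weak negative

r = -0.09 < 0 so the relationship is negative.
|r| = 0.09, which falls in the weak range.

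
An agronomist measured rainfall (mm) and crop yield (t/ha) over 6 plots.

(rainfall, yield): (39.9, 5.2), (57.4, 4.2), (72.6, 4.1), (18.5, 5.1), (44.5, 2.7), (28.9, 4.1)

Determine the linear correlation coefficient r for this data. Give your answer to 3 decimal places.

-0.331

n = 6, Σx = 261.8, Σy = 25.4, Σx² = 13315.24, Σy² = 111.6, Σxy = 1079.21
nΣxy − ΣxΣy = 6475.26 − 6649.72 = -174.46
nΣx² − (Σx)² = 79891.44 − 68539.24 = 11352.2; nΣy² − (Σy)² = 669.6 − 645.16 = 24.44
r = -174.46 / √(11352.2 × 24.44) = -174.46 / 526.7331 ≈ -0.331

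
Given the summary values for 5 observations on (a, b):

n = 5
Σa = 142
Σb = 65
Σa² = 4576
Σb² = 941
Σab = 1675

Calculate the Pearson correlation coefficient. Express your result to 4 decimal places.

r = (nΣab − ΣaΣb) / √[(nΣa² − (Σa)²)(nΣb² − (Σb)²)]
Numerator: 5×1675 − 142×65 = -855
Denominator: √[(22880 − 20164)(4705 − 4225)] = √[2716 × 480] = 1141.7881
r = -855 / 1141.7881 ≈ -0.7488

-0.7488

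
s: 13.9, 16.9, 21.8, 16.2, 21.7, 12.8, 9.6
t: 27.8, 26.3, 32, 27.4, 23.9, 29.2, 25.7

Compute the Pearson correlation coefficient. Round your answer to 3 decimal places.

n = 7, Σs = 112.9, Σt = 192.3, Σs² = 1943.39, Σt² = 5323.63, Σst = 3111.48
nΣst − ΣsΣt = 21780.36 − 21710.67 = 69.69
nΣs² − (Σs)² = 13603.73 − 12746.41 = 857.32; nΣt² − (Σt)² = 37265.41 − 36979.29 = 286.12
r = 69.69 / √(857.32 × 286.12) = 69.69 / 495.2741 ≈ 0.141

0.141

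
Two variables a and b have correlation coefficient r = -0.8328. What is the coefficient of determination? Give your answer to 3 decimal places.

r² = (-0.8328)² = 0.694

0.694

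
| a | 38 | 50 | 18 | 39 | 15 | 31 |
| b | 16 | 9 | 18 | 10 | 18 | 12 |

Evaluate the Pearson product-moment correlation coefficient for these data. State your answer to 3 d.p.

n = 6, Σa = 191, Σb = 83, Σa² = 6975, Σb² = 1229, Σab = 2414
nΣab − ΣaΣb = 14484 − 15853 = -1369
nΣa² − (Σa)² = 41850 − 36481 = 5369; nΣb² − (Σb)² = 7374 − 6889 = 485
r = -1369 / √(5369 × 485) = -1369 / 1613.6806 ≈ -0.848

-0.848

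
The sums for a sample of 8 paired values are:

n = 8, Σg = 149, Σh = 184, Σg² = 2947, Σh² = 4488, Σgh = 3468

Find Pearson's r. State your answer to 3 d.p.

r = (nΣgh − ΣgΣh) / √[(nΣg² − (Σg)²)(nΣh² − (Σh)²)]
Numerator: 8×3468 − 149×184 = 328
Denominator: √[(23576 − 22201)(35904 − 33856)] = √[1375 × 2048] = 1678.0942
r = 328 / 1678.0942 ≈ 0.195

0.195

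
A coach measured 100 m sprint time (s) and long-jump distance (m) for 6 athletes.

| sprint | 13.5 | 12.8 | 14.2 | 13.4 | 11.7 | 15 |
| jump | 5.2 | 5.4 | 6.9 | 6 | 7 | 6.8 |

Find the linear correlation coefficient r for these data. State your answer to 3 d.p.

0.119

n = 6, Σx = 80.6, Σy = 37.3, Σx² = 1089.18, Σy² = 235.05, Σxy = 501.6
nΣxy − ΣxΣy = 3009.6 − 3006.38 = 3.22
nΣx² − (Σx)² = 6535.08 − 6496.36 = 38.72; nΣy² − (Σy)² = 1410.3 − 1391.29 = 19.01
r = 3.22 / √(38.72 × 19.01) = 3.22 / 27.1306 ≈ 0.119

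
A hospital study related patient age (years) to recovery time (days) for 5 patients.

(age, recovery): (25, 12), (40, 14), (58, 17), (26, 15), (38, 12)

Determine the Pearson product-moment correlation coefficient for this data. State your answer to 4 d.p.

0.6522

n = 5, Σx = 187, Σy = 70, Σx² = 7709, Σy² = 998, Σxy = 2692
nΣxy − ΣxΣy = 13460 − 13090 = 370
nΣx² − (Σx)² = 38545 − 34969 = 3576; nΣy² − (Σy)² = 4990 − 4900 = 90
r = 370 / √(3576 × 90) = 370 / 567.3094 ≈ 0.6522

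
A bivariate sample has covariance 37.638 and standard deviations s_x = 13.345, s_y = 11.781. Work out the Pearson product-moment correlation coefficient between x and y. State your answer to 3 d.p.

0.239

r = Cov(x,y) / (s_x · s_y) = 37.638 / (13.345 × 11.781)
  = 37.638 / 157.2174 ≈ 0.239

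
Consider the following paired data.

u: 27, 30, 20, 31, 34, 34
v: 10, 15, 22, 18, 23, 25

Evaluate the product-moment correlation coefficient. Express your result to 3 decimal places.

0.238

n = 6, Σu = 176, Σv = 113, Σu² = 5302, Σv² = 2287, Σuv = 3350
nΣuv − ΣuΣv = 20100 − 19888 = 212
nΣu² − (Σu)² = 31812 − 30976 = 836; nΣv² − (Σv)² = 13722 − 12769 = 953
r = 212 / √(836 × 953) = 212 / 892.5850 ≈ 0.238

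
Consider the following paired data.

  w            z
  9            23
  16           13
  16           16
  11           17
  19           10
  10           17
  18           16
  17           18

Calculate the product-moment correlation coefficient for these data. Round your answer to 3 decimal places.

n = 8, Σw = 116, Σz = 130, Σw² = 1788, Σz² = 2212, Σwz = 1812
nΣwz − ΣwΣz = 14496 − 15080 = -584
nΣw² − (Σw)² = 14304 − 13456 = 848; nΣz² − (Σz)² = 17696 − 16900 = 796
r = -584 / √(848 × 796) = -584 / 821.5887 ≈ -0.711

-0.711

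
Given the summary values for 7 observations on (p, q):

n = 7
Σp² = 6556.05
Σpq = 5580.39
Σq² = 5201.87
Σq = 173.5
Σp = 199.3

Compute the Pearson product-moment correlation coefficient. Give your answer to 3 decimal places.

r = (nΣpq − ΣpΣq) / √[(nΣp² − (Σp)²)(nΣq² − (Σq)²)]
Numerator: 7×5580.39 − 199.3×173.5 = 4484.18
Denominator: √[(45892.35 − 39720.49)(36413.09 − 30102.25)] = √[6171.86 × 6310.84] = 6240.9631
r = 4484.18 / 6240.9631 ≈ 0.719

0.719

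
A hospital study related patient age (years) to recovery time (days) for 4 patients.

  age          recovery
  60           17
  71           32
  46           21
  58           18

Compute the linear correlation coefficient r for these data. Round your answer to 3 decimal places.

0.624

n = 4, Σx = 235, Σy = 88, Σx² = 14121, Σy² = 2078, Σxy = 5302
nΣxy − ΣxΣy = 21208 − 20680 = 528
nΣx² − (Σx)² = 56484 − 55225 = 1259; nΣy² − (Σy)² = 8312 − 7744 = 568
r = 528 / √(1259 × 568) = 528 / 845.6430 ≈ 0.624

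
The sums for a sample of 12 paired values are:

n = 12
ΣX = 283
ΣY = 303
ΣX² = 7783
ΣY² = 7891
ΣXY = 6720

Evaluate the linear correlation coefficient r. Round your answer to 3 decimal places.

-0.825

r = (nΣXY − ΣXΣY) / √[(nΣX² − (ΣX)²)(nΣY² − (ΣY)²)]
Numerator: 12×6720 − 283×303 = -5109
Denominator: √[(93396 − 80089)(94692 − 91809)] = √[13307 × 2883] = 6193.8745
r = -5109 / 6193.8745 ≈ -0.825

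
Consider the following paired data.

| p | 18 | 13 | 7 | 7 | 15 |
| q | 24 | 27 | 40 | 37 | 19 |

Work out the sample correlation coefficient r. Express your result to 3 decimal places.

n = 5, Σp = 60, Σq = 147, Σp² = 816, Σq² = 4635, Σpq = 1607
nΣpq − ΣpΣq = 8035 − 8820 = -785
nΣp² − (Σp)² = 4080 − 3600 = 480; nΣq² − (Σq)² = 23175 − 21609 = 1566
r = -785 / √(480 × 1566) = -785 / 866.9948 ≈ -0.905

-0.905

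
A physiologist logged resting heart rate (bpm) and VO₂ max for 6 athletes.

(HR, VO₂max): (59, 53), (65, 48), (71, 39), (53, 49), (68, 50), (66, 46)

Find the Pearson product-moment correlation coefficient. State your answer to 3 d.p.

n = 6, Σx = 382, Σy = 285, Σx² = 24536, Σy² = 13651, Σxy = 18049
nΣxy − ΣxΣy = 108294 − 108870 = -576
nΣx² − (Σx)² = 147216 − 145924 = 1292; nΣy² − (Σy)² = 81906 − 81225 = 681
r = -576 / √(1292 × 681) = -576 / 938.0043 ≈ -0.614

-0.614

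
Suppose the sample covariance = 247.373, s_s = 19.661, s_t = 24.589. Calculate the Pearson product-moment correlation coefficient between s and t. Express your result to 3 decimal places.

0.512

r = Cov(s,t) / (s_s · s_t) = 247.373 / (19.661 × 24.589)
  = 247.373 / 483.4443 ≈ 0.512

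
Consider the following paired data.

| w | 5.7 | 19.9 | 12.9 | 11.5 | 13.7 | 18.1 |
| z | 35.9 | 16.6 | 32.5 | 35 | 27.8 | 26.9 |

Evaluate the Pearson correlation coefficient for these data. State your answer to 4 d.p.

-0.8724

n = 6, Σw = 81.8, Σz = 174.7, Σw² = 1242.46, Σz² = 5342.07, Σwz = 2224.47
nΣwz − ΣwΣz = 13346.82 − 14290.46 = -943.64
nΣw² − (Σw)² = 7454.76 − 6691.24 = 763.52; nΣz² − (Σz)² = 32052.42 − 30520.09 = 1532.33
r = -943.64 / √(763.52 × 1532.33) = -943.64 / 1081.6490 ≈ -0.8724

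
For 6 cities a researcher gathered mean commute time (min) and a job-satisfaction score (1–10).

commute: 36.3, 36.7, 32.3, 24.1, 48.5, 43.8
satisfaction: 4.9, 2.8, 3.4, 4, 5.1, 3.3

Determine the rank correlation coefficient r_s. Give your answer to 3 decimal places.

Rank commute: 3, 4, 2, 1, 6, 5
Rank satisfaction: 5, 1, 3, 4, 6, 2
d = rank(commute) − rank(satisfaction): -2, 3, -1, -3, 0, 3; Σd² = 32
ρ = 1 − 6Σd² / [n(n²−1)] = 1 − 6×32 / (6×35) = 1 − 192/210 ≈ 0.086

0.086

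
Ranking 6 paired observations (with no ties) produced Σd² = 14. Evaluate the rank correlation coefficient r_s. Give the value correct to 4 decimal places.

0.6000

ρ = 1 − 6Σd² / [n(n²−1)] = 1 − 6×14 / (6×35)
  = 1 − 84/210 = 1 − 0.40000 ≈ 0.6000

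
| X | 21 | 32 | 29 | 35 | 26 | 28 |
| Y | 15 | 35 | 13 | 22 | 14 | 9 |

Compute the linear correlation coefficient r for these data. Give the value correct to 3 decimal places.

n = 6, ΣX = 171, ΣY = 108, ΣX² = 4991, ΣY² = 2380, ΣXY = 3198
nΣXY − ΣXΣY = 19188 − 18468 = 720
nΣX² − (ΣX)² = 29946 − 29241 = 705; nΣY² − (ΣY)² = 14280 − 11664 = 2616
r = 720 / √(705 × 2616) = 720 / 1358.0427 ≈ 0.530

0.530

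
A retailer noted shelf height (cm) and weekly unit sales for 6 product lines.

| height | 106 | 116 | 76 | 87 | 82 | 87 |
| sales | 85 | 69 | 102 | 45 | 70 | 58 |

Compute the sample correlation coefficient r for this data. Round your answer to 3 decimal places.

-0.094

n = 6, Σx = 554, Σy = 429, Σx² = 52330, Σy² = 32679, Σxy = 39467
nΣxy − ΣxΣy = 236802 − 237666 = -864
nΣx² − (Σx)² = 313980 − 306916 = 7064; nΣy² − (Σy)² = 196074 − 184041 = 12033
r = -864 / √(7064 × 12033) = -864 / 9219.6048 ≈ -0.094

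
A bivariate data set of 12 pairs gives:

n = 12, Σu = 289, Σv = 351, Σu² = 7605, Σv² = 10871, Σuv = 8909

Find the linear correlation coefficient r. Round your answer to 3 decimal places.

0.730

r = (nΣuv − ΣuΣv) / √[(nΣu² − (Σu)²)(nΣv² − (Σv)²)]
Numerator: 12×8909 − 289×351 = 5469
Denominator: √[(91260 − 83521)(130452 − 123201)] = √[7739 × 7251] = 7491.0272
r = 5469 / 7491.0272 ≈ 0.730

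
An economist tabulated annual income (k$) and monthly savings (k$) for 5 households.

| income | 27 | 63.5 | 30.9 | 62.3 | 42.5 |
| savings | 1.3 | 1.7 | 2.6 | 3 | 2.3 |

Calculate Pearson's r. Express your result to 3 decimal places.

0.319

n = 5, Σx = 226.2, Σy = 10.9, Σx² = 11403.6, Σy² = 25.63, Σxy = 508.04
nΣxy − ΣxΣy = 2540.2 − 2465.58 = 74.62
nΣx² − (Σx)² = 57018 − 51166.44 = 5851.56; nΣy² − (Σy)² = 128.15 − 118.81 = 9.34
r = 74.62 / √(5851.56 × 9.34) = 74.62 / 233.7810 ≈ 0.319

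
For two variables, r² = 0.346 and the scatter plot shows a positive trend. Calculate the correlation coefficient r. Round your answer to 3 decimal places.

0.588

|r| = √0.346 = 0.588
The association is positive, so r = 0.588.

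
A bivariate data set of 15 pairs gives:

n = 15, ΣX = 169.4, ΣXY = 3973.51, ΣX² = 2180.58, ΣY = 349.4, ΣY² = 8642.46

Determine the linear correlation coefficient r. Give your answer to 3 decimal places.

r = (nΣXY − ΣXΣY) / √[(nΣX² − (ΣX)²)(nΣY² − (ΣY)²)]
Numerator: 15×3973.51 − 169.4×349.4 = 414.29
Denominator: √[(32708.7 − 28696.36)(129636.9 − 122080.36)] = √[4012.34 × 7556.54] = 5506.3062
r = 414.29 / 5506.3062 ≈ 0.075

0.075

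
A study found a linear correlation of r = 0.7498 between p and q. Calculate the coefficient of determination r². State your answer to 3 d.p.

r² = (0.7498)² = 0.562

0.562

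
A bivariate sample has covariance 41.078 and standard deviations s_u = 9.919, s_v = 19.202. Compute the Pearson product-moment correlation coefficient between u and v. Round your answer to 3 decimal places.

r = Cov(u,v) / (s_u · s_v) = 41.078 / (9.919 × 19.202)
  = 41.078 / 190.4646 ≈ 0.216

0.216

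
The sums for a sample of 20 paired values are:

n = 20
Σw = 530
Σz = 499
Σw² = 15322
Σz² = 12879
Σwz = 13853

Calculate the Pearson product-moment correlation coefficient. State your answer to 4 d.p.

r = (nΣwz − ΣwΣz) / √[(nΣw² − (Σw)²)(nΣz² − (Σz)²)]
Numerator: 20×13853 − 530×499 = 12590
Denominator: √[(306440 − 280900)(257580 − 249001)] = √[25540 × 8579] = 14802.2856
r = 12590 / 14802.2856 ≈ 0.8505

0.8505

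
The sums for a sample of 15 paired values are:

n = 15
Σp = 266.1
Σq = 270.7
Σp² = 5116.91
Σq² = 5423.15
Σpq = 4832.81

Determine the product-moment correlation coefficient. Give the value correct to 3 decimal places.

r = (nΣpq − ΣpΣq) / √[(nΣp² − (Σp)²)(nΣq² − (Σq)²)]
Numerator: 15×4832.81 − 266.1×270.7 = 458.88
Denominator: √[(76753.65 − 70809.21)(81347.25 − 73278.49)] = √[5944.44 × 8068.76] = 6925.6234
r = 458.88 / 6925.6234 ≈ 0.066

0.066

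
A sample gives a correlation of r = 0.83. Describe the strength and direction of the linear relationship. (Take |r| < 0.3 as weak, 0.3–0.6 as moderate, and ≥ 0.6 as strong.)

r = 0.83 > 0 so the relationship is positive.
|r| = 0.83, which falls in the strong range.

strong positive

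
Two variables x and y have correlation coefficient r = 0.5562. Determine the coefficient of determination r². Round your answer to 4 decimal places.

0.3094

r² = (0.5562)² = 0.3094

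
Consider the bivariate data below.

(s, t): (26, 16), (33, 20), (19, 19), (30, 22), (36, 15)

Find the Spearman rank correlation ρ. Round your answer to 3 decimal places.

-0.200

Rank s: 2, 4, 1, 3, 5
Rank t: 2, 4, 3, 5, 1
d = rank(s) − rank(t): 0, 0, -2, -2, 4; Σd² = 24
ρ = 1 − 6Σd² / [n(n²−1)] = 1 − 6×24 / (5×24) = 1 − 144/120 ≈ -0.200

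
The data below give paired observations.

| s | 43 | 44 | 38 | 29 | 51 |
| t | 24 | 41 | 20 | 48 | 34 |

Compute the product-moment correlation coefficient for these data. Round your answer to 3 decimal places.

-0.330

n = 5, Σs = 205, Σt = 167, Σs² = 8671, Σt² = 6117, Σst = 6722
nΣst − ΣsΣt = 33610 − 34235 = -625
nΣs² − (Σs)² = 43355 − 42025 = 1330; nΣt² − (Σt)² = 30585 − 27889 = 2696
r = -625 / √(1330 × 2696) = -625 / 1893.5892 ≈ -0.330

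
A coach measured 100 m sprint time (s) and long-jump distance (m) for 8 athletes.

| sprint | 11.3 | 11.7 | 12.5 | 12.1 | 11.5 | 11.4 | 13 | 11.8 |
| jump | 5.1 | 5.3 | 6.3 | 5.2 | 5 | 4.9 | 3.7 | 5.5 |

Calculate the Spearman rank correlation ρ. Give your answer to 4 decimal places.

Rank sprint: 1, 4, 7, 6, 3, 2, 8, 5
Rank jump: 4, 6, 8, 5, 3, 2, 1, 7
d = rank(sprint) − rank(jump): -3, -2, -1, 1, 0, 0, 7, -2; Σd² = 68
ρ = 1 − 6Σd² / [n(n²−1)] = 1 − 6×68 / (8×63) = 1 − 408/504 ≈ 0.1905

0.1905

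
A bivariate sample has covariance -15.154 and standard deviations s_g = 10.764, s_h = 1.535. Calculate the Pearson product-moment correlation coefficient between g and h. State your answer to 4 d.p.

r = Cov(g,h) / (s_g · s_h) = -15.154 / (10.764 × 1.535)
  = -15.154 / 16.5227 ≈ -0.9172

-0.9172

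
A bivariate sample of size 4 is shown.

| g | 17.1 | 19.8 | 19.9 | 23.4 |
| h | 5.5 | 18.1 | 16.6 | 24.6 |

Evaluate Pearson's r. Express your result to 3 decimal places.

n = 4, Σg = 80.2, Σh = 64.8, Σg² = 1628.02, Σh² = 1238.58, Σgh = 1358.41
nΣgh − ΣgΣh = 5433.64 − 5196.96 = 236.68
nΣg² − (Σg)² = 6512.08 − 6432.04 = 80.04; nΣh² − (Σh)² = 4954.32 − 4199.04 = 755.28
r = 236.68 / √(80.04 × 755.28) = 236.68 / 245.8711 ≈ 0.963

0.963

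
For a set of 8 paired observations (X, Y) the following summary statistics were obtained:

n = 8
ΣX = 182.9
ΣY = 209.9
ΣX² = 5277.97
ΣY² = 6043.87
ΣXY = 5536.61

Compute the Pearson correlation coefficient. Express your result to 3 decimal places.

0.962

r = (nΣXY − ΣXΣY) / √[(nΣX² − (ΣX)²)(nΣY² − (ΣY)²)]
Numerator: 8×5536.61 − 182.9×209.9 = 5902.17
Denominator: √[(42223.76 − 33452.41)(48350.96 − 44058.01)] = √[8771.35 × 4292.95] = 6136.3643
r = 5902.17 / 6136.3643 ≈ 0.962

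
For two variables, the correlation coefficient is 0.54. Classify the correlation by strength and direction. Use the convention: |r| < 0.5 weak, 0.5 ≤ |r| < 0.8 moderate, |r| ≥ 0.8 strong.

moderate positive

r = 0.54 > 0 so the relationship is positive.
|r| = 0.54, which falls in the moderate range.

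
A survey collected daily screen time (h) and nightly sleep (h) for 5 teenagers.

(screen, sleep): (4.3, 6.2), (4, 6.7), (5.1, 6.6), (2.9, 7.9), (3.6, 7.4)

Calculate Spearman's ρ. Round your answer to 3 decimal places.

-0.900

Rank screen: 4, 3, 5, 1, 2
Rank sleep: 1, 3, 2, 5, 4
d = rank(screen) − rank(sleep): 3, 0, 3, -4, -2; Σd² = 38
ρ = 1 − 6Σd² / [n(n²−1)] = 1 − 6×38 / (5×24) = 1 − 228/120 ≈ -0.900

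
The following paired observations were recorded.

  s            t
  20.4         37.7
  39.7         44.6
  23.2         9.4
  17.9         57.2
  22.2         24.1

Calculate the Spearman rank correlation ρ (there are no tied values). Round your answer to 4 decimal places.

Rank s: 2, 5, 4, 1, 3
Rank t: 3, 4, 1, 5, 2
d = rank(s) − rank(t): -1, 1, 3, -4, 1; Σd² = 28
ρ = 1 − 6Σd² / [n(n²−1)] = 1 − 6×28 / (5×24) = 1 − 168/120 ≈ -0.4000

-0.4000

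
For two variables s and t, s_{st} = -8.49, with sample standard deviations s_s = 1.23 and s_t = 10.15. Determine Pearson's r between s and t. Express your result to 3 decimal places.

-0.680

r = Cov(s,t) / (s_s · s_t) = -8.49 / (1.23 × 10.15)
  = -8.49 / 12.4845 ≈ -0.680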